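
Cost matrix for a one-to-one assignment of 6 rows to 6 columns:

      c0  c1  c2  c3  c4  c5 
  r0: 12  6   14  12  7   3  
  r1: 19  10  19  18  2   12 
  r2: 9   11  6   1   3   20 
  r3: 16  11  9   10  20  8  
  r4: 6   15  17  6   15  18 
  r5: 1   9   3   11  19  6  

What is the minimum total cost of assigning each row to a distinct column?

Minimum assignment cost: 26

one of 2 optimal assignments: row0→col1 (cost 6), row1→col4 (cost 2), row2→col3 (cost 1), row3→col5 (cost 8), row4→col0 (cost 6), row5→col2 (cost 3)
total = 6 + 2 + 1 + 8 + 6 + 3 = 26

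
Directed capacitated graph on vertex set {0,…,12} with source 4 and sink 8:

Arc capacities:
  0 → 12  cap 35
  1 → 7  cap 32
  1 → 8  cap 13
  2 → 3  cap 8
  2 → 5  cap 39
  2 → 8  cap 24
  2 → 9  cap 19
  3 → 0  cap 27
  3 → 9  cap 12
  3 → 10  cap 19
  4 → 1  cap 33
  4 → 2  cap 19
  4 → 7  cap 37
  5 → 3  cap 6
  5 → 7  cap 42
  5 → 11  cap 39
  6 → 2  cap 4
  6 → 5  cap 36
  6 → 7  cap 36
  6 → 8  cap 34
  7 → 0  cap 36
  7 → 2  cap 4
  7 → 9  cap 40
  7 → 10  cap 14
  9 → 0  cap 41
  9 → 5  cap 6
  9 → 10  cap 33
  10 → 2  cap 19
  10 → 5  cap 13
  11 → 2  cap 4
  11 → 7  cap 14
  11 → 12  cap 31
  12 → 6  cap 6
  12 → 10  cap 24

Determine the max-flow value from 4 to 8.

Maximum flow value: 43

augment #1: 4→1→8 bottleneck 13, total now 13
augment #2: 4→2→8 bottleneck 19, total now 32
augment #3: 4→7→2→8 bottleneck 4, total now 36
augment #4: 4→7→10→2→8 bottleneck 1, total now 37
augment #5: 4→7→0→12→6→8 bottleneck 6, total now 43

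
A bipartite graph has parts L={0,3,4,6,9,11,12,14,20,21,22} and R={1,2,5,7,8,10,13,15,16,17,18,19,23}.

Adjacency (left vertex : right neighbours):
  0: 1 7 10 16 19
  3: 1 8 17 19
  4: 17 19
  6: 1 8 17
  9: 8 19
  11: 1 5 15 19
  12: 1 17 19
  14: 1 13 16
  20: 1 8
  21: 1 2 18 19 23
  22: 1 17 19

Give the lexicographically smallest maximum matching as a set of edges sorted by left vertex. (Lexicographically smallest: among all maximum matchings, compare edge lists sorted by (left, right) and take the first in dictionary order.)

Lex-smallest maximum matching: {(0,7), (3,1), (4,17), (6,8), (9,19), (11,5), (14,13), (21,2)}

|M| = 8 (so the lex-smallest maximum matching has 8 edges)
process left vertices in ascending order; for each, take the smallest-labelled available neighbour that still permits 8 edges overall, or leave it unmatched if none does
lex-smallest matching: {0-7, 3-1, 4-17, 6-8, 9-19, 11-5, 14-13, 21-2}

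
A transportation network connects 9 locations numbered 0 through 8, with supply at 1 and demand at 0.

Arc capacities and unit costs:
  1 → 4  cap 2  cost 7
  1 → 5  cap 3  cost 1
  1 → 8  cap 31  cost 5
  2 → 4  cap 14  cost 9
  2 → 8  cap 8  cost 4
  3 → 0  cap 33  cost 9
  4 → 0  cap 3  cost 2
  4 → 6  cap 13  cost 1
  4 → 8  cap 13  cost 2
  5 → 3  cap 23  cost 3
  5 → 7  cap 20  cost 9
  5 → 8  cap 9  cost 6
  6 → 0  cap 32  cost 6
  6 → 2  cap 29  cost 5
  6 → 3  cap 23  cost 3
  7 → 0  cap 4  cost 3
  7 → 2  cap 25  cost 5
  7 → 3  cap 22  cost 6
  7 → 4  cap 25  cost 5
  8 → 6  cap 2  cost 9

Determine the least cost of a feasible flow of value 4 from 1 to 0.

shortest-cost path #1: 1→4→0 push 2 @ unit cost 9 (adds 18)
shortest-cost path #2: 1→5→7→0 push 2 @ unit cost 13 (adds 26)
total cost = 44

Minimum cost for 4 units: 44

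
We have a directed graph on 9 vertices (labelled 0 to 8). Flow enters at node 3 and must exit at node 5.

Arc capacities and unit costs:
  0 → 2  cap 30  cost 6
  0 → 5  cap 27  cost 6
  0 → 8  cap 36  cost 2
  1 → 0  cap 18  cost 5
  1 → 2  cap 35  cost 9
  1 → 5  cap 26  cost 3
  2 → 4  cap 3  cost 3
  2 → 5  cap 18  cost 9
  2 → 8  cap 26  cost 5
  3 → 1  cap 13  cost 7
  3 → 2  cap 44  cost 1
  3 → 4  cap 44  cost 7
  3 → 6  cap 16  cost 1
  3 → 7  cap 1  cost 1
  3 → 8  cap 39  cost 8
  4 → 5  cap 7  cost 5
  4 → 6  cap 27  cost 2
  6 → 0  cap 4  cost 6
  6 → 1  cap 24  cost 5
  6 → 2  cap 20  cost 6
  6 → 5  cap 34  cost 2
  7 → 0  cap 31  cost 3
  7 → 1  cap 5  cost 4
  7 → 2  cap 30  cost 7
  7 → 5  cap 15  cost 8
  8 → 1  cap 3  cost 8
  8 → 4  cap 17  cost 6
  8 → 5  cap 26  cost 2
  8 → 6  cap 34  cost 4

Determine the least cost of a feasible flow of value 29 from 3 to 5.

Minimum cost for 29 units: 152

shortest-cost path #1: 3→6→5 push 16 @ unit cost 3 (adds 48)
shortest-cost path #2: 3→7→1→5 push 1 @ unit cost 8 (adds 8)
shortest-cost path #3: 3→2→4→6→5 push 3 @ unit cost 8 (adds 24)
shortest-cost path #4: 3→2→8→5 push 9 @ unit cost 8 (adds 72)
total cost = 152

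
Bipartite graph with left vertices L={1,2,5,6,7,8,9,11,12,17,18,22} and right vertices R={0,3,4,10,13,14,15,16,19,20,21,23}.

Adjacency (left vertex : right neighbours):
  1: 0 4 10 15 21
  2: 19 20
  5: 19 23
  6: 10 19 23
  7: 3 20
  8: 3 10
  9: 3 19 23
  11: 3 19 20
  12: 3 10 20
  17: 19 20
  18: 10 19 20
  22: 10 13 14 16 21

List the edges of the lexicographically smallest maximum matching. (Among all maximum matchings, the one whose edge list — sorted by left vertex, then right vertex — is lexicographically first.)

Lex-smallest maximum matching: {(1,0), (2,19), (5,23), (6,10), (7,3), (11,20), (22,13)}

|M| = 7 (so the lex-smallest maximum matching has 7 edges)
process left vertices in ascending order; for each, take the smallest-labelled available neighbour that still permits 7 edges overall, or leave it unmatched if none does
lex-smallest matching: {1-0, 2-19, 5-23, 6-10, 7-3, 11-20, 22-13}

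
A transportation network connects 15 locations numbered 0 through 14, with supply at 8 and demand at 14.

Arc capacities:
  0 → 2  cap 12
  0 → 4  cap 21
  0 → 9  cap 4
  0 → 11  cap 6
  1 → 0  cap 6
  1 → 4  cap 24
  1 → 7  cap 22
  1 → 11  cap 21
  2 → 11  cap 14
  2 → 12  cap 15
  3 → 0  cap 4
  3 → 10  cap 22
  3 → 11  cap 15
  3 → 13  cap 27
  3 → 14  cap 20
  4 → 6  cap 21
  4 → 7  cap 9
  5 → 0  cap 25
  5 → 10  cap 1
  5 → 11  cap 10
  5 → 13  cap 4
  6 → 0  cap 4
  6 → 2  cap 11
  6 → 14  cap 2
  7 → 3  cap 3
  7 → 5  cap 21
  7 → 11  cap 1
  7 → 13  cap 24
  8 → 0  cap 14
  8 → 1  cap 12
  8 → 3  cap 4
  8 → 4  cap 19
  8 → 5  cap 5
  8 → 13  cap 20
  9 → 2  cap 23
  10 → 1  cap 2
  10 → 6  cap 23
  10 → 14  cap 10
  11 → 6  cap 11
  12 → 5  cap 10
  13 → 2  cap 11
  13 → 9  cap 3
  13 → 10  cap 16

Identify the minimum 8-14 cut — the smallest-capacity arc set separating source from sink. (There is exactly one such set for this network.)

augment #1: 8→3→14 push 4
augment #2: 8→4→6→14 push 2
augment #3: 8→5→10→14 push 1
augment #4: 8→13→10→14 push 9
augment #5: 8→1→7→3→14 push 3
max flow = 19; residual-reachable set from 8 gives S-side
cut edges (S→T): {(6,14), (7,3), (8,3), (10,14)} total cap 19

Min-cut arcs: {(6,14), (7,3), (8,3), (10,14)} (total capacity 19)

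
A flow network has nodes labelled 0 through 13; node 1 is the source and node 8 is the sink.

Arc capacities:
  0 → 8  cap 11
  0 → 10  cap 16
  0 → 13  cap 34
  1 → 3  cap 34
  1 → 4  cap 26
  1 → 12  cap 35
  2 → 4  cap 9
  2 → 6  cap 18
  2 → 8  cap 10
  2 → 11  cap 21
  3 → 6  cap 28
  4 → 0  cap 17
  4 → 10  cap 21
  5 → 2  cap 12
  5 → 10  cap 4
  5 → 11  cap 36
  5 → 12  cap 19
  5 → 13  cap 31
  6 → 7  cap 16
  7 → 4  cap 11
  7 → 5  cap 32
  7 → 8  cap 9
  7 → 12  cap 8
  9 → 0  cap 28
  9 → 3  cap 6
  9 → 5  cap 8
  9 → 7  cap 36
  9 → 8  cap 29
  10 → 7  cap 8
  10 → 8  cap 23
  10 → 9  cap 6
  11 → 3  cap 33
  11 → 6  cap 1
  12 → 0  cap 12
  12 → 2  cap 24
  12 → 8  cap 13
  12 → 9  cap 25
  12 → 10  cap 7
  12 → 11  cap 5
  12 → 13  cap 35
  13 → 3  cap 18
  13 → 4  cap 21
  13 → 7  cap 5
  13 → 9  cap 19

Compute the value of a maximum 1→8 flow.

augment #1: 1→12→8 bottleneck 13, total now 13
augment #2: 1→4→0→8 bottleneck 11, total now 24
augment #3: 1→4→10→8 bottleneck 15, total now 39
augment #4: 1→12→2→8 bottleneck 10, total now 49
augment #5: 1→12→9→8 bottleneck 12, total now 61
augment #6: 1→3→6→7→8 bottleneck 9, total now 70
augment #7: 1→3→6→7→4→10→8 bottleneck 6, total now 76
augment #8: 1→3→6→7→5→10→8 bottleneck 1, total now 77

Maximum flow value: 77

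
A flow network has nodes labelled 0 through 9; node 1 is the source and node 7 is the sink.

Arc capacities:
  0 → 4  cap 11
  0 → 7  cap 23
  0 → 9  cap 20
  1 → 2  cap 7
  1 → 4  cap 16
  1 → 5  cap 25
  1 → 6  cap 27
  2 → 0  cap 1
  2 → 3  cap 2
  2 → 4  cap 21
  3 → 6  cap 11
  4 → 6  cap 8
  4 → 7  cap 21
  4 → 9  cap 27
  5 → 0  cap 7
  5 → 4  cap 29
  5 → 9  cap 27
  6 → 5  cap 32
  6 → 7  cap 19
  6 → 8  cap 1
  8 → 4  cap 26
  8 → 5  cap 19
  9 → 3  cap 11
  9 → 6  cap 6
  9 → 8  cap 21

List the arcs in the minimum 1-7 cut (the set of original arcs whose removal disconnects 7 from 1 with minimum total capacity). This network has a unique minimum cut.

augment #1: 1→4→7 push 16
augment #2: 1→6→7 push 19
augment #3: 1→2→0→7 push 1
augment #4: 1→2→4→7 push 5
augment #5: 1→5→0→7 push 7
max flow = 48; residual-reachable set from 1 gives S-side
cut edges (S→T): {(2,0), (4,7), (5,0), (6,7)} total cap 48

Min-cut arcs: {(2,0), (4,7), (5,0), (6,7)} (total capacity 48)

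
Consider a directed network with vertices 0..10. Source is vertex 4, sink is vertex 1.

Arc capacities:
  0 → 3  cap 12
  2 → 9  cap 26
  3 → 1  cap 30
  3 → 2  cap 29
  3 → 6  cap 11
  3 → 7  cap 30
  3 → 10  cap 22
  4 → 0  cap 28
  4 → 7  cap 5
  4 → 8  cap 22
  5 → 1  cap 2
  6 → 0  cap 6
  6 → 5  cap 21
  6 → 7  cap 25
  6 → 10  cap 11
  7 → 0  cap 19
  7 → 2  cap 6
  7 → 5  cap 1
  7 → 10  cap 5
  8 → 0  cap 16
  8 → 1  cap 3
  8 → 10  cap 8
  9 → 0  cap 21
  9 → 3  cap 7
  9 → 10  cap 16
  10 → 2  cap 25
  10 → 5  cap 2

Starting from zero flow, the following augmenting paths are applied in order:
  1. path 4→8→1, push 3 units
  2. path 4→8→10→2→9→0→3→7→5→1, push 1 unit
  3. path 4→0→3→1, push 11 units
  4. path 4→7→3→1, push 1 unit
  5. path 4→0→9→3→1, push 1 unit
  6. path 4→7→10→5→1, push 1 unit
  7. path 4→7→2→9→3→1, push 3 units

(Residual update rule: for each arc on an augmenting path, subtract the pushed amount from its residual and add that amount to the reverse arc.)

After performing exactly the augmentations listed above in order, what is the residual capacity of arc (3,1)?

Residual capacity of (3,1): 14

after path 1 (4→8→1, push 3): res(3,1)=30
after path 2 (4→8→10→2→9→0→3→7→5→1, push 1): res(3,1)=30
after path 3 (4→0→3→1, push 11): res(3,1)=19
after path 4 (4→7→3→1, push 1): res(3,1)=18
after path 5 (4→0→9→3→1, push 1): res(3,1)=17
after path 6 (4→7→10→5→1, push 1): res(3,1)=17
after path 7 (4→7→2→9→3→1, push 3): res(3,1)=14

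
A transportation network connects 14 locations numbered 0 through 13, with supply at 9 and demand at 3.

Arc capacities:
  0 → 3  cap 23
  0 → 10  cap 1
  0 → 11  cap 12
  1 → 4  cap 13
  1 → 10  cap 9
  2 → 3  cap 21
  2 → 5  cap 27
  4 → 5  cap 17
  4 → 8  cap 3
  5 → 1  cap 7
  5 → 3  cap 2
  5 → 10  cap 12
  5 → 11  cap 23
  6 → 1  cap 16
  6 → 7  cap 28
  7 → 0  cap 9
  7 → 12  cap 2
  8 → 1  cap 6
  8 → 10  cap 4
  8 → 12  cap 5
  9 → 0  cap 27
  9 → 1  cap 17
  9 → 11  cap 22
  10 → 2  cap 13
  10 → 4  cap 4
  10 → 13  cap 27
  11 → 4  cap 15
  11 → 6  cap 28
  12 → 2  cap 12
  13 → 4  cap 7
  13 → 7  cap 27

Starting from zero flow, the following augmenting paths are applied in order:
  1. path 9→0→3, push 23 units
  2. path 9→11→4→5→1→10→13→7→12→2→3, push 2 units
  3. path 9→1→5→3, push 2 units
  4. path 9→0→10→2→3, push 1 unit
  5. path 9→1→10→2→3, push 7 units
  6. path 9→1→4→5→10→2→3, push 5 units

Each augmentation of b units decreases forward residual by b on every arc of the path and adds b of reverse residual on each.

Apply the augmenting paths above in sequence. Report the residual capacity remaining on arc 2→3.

Residual capacity of (2,3): 6

after path 1 (9→0→3, push 23): res(2,3)=21
after path 2 (9→11→4→5→1→10→13→7→12→2→3, push 2): res(2,3)=19
after path 3 (9→1→5→3, push 2): res(2,3)=19
after path 4 (9→0→10→2→3, push 1): res(2,3)=18
after path 5 (9→1→10→2→3, push 7): res(2,3)=11
after path 6 (9→1→4→5→10→2→3, push 5): res(2,3)=6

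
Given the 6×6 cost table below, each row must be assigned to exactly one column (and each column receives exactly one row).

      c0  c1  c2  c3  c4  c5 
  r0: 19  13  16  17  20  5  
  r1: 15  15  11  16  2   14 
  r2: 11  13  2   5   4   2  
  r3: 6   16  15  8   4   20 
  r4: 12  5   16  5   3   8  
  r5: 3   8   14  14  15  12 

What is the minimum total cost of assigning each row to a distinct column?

Minimum assignment cost: 25

optimal assignment: row0→col5 (cost 5), row1→col4 (cost 2), row2→col2 (cost 2), row3→col3 (cost 8), row4→col1 (cost 5), row5→col0 (cost 3)
total = 5 + 2 + 2 + 8 + 5 + 3 = 25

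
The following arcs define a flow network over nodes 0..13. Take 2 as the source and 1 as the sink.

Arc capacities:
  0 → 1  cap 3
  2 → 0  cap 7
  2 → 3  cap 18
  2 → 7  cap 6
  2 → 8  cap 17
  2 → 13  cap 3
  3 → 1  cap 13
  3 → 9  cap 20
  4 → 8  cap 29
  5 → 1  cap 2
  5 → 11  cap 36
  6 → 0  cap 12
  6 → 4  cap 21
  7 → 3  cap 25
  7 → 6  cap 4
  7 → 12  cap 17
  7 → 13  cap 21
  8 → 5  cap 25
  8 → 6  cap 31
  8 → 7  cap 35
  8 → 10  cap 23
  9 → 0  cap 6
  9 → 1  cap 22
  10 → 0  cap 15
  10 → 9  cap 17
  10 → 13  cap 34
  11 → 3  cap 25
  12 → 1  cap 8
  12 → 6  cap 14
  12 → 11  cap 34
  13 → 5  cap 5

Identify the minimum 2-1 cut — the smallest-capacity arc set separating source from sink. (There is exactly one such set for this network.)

augment #1: 2→0→1 push 3
augment #2: 2→3→1 push 13
augment #3: 2→3→9→1 push 5
augment #4: 2→7→12→1 push 6
augment #5: 2→8→5→1 push 2
augment #6: 2→8→7→12→1 push 2
augment #7: 2→8→10→9→1 push 13
augment #8: 2→13→5→8→10→9→1 push 2
augment #9: 2→13→5→11→3→9→1 push 1
max flow = 47; residual-reachable set from 2 gives S-side
cut edges (S→T): {(0,1), (2,3), (2,7), (2,8), (2,13)} total cap 47

Min-cut arcs: {(0,1), (2,3), (2,7), (2,8), (2,13)} (total capacity 47)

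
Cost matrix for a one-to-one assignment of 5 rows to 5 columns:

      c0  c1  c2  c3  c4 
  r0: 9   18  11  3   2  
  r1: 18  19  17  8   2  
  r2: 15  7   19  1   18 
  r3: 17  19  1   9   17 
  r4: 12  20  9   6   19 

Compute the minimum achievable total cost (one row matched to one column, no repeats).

Minimum assignment cost: 25

one of 2 optimal assignments: row0→col0 (cost 9), row1→col4 (cost 2), row2→col1 (cost 7), row3→col2 (cost 1), row4→col3 (cost 6)
total = 9 + 2 + 7 + 1 + 6 = 25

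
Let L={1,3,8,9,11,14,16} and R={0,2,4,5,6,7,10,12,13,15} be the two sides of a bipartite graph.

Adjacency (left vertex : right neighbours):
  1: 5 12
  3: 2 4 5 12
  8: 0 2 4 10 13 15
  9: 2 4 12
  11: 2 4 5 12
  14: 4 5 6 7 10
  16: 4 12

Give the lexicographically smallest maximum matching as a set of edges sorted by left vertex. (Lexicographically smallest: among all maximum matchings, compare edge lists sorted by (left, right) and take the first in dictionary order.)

|M| = 6 (so the lex-smallest maximum matching has 6 edges)
process left vertices in ascending order; for each, take the smallest-labelled available neighbour that still permits 6 edges overall, or leave it unmatched if none does
lex-smallest matching: {1-5, 3-2, 8-0, 9-4, 11-12, 14-6}

Lex-smallest maximum matching: {(1,5), (3,2), (8,0), (9,4), (11,12), (14,6)}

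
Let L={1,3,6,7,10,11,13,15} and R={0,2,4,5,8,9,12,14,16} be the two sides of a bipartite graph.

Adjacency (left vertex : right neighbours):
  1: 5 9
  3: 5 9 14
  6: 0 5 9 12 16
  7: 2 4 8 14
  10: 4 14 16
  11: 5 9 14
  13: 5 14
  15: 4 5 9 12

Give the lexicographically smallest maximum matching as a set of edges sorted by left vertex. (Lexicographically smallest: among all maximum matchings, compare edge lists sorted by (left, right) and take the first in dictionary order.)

|M| = 7 (so the lex-smallest maximum matching has 7 edges)
process left vertices in ascending order; for each, take the smallest-labelled available neighbour that still permits 7 edges overall, or leave it unmatched if none does
lex-smallest matching: {1-5, 3-9, 6-0, 7-2, 10-4, 11-14, 15-12}

Lex-smallest maximum matching: {(1,5), (3,9), (6,0), (7,2), (10,4), (11,14), (15,12)}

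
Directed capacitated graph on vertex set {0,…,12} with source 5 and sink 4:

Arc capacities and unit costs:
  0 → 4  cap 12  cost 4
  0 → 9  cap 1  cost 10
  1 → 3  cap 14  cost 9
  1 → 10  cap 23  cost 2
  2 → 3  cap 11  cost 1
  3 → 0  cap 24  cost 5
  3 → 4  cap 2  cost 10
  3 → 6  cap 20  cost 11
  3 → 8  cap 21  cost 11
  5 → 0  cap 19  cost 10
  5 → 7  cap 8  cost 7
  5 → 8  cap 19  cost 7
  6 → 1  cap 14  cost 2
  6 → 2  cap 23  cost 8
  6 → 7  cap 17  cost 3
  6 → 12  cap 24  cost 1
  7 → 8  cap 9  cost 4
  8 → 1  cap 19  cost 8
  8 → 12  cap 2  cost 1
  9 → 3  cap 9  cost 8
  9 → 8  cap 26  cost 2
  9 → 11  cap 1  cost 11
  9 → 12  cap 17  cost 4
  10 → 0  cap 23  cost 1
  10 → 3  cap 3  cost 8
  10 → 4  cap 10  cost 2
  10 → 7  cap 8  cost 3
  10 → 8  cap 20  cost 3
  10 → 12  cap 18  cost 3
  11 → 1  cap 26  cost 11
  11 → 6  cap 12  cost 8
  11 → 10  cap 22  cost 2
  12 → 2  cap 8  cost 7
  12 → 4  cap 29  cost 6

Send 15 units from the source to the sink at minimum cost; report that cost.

shortest-cost path #1: 5→8→12→4 push 2 @ unit cost 14 (adds 28)
shortest-cost path #2: 5→0→4 push 12 @ unit cost 14 (adds 168)
shortest-cost path #3: 5→8→1→10→4 push 1 @ unit cost 19 (adds 19)
total cost = 215

Minimum cost for 15 units: 215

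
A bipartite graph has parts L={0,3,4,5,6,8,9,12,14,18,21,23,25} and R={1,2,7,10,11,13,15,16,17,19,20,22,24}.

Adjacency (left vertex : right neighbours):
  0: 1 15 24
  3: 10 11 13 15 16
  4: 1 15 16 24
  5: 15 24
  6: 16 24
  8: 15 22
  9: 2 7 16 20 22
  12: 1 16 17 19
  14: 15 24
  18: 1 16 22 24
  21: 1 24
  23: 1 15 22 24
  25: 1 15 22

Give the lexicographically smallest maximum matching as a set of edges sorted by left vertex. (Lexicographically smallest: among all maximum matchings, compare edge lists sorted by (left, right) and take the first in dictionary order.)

Lex-smallest maximum matching: {(0,1), (3,10), (4,15), (5,24), (6,16), (8,22), (9,2), (12,17)}

|M| = 8 (so the lex-smallest maximum matching has 8 edges)
process left vertices in ascending order; for each, take the smallest-labelled available neighbour that still permits 8 edges overall, or leave it unmatched if none does
lex-smallest matching: {0-1, 3-10, 4-15, 5-24, 6-16, 8-22, 9-2, 12-17}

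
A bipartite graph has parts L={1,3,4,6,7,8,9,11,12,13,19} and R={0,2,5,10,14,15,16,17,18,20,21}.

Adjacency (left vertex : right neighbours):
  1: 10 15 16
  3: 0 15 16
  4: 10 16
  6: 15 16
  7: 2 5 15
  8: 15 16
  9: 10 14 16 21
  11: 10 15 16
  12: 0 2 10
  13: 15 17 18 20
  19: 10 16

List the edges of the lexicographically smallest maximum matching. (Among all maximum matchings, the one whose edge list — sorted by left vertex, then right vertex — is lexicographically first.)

Lex-smallest maximum matching: {(1,10), (3,0), (4,16), (6,15), (7,5), (9,14), (12,2), (13,17)}

|M| = 8 (so the lex-smallest maximum matching has 8 edges)
process left vertices in ascending order; for each, take the smallest-labelled available neighbour that still permits 8 edges overall, or leave it unmatched if none does
lex-smallest matching: {1-10, 3-0, 4-16, 6-15, 7-5, 9-14, 12-2, 13-17}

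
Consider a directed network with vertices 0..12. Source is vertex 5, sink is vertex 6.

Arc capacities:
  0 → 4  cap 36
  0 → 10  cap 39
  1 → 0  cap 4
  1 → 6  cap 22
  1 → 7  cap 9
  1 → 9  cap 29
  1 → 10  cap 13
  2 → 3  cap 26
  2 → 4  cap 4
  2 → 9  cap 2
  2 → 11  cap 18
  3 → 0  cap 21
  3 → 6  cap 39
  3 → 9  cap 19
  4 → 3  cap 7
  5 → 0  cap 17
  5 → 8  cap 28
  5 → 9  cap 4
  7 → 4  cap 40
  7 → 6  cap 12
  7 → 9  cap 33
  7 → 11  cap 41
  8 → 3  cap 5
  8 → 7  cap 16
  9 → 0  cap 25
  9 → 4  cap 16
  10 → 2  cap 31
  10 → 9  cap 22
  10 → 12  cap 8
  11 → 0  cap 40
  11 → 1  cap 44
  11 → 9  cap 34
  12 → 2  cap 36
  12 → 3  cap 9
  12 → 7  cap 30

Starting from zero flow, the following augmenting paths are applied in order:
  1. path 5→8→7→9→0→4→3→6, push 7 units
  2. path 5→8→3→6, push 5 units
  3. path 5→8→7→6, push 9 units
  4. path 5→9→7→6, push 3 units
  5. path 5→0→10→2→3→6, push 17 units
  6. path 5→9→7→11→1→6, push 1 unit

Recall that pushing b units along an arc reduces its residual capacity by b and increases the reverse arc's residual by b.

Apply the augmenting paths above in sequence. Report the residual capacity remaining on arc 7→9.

Residual capacity of (7,9): 30

after path 1 (5→8→7→9→0→4→3→6, push 7): res(7,9)=26
after path 2 (5→8→3→6, push 5): res(7,9)=26
after path 3 (5→8→7→6, push 9): res(7,9)=26
after path 4 (5→9→7→6, push 3): res(7,9)=29
after path 5 (5→0→10→2→3→6, push 17): res(7,9)=29
after path 6 (5→9→7→11→1→6, push 1): res(7,9)=30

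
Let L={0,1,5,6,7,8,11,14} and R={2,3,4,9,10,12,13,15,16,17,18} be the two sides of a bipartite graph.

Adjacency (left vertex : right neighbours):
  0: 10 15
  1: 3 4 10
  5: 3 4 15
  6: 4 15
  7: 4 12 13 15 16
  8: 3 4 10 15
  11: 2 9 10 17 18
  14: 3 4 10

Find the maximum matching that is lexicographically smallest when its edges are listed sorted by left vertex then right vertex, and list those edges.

|M| = 6 (so the lex-smallest maximum matching has 6 edges)
process left vertices in ascending order; for each, take the smallest-labelled available neighbour that still permits 6 edges overall, or leave it unmatched if none does
lex-smallest matching: {0-10, 1-3, 5-4, 6-15, 7-12, 11-2}

Lex-smallest maximum matching: {(0,10), (1,3), (5,4), (6,15), (7,12), (11,2)}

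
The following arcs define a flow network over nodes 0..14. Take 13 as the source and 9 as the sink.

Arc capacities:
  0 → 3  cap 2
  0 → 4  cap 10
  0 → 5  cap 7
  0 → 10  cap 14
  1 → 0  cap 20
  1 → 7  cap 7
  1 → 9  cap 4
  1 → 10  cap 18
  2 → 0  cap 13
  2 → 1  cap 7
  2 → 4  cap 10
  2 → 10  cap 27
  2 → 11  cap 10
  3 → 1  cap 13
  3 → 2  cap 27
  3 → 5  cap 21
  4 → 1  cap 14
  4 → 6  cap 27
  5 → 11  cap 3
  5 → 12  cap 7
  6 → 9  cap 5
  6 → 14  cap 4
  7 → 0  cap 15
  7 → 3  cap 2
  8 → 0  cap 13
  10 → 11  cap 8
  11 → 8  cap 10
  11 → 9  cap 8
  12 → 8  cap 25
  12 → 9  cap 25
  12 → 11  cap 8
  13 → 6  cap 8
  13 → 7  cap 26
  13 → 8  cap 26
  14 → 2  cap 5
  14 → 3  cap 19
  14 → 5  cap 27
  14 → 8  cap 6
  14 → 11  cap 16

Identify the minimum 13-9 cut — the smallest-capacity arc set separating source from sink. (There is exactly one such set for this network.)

augment #1: 13→6→9 push 5
augment #2: 13→6→14→11→9 push 3
augment #3: 13→7→3→1→9 push 2
augment #4: 13→7→0→3→1→9 push 2
augment #5: 13→7→0→5→11→9 push 3
augment #6: 13→7→0→5→12→9 push 4
augment #7: 13→7→0→10→11→9 push 2
augment #8: 13→7→0→10→11→5→12→9 push 3
max flow = 24; residual-reachable set from 13 gives S-side
cut edges (S→T): {(1,9), (5,12), (6,9), (11,9)} total cap 24

Min-cut arcs: {(1,9), (5,12), (6,9), (11,9)} (total capacity 24)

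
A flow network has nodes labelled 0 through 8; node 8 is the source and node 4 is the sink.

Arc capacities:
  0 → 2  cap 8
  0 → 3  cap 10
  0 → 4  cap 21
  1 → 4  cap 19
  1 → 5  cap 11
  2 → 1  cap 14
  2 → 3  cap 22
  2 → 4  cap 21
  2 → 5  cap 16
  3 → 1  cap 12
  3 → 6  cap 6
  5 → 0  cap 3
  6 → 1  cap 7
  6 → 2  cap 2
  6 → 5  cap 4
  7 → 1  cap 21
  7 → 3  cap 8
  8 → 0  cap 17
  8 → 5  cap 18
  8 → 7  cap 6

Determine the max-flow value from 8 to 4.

augment #1: 8→0→4 bottleneck 17, total now 17
augment #2: 8→5→0→4 bottleneck 3, total now 20
augment #3: 8→7→1→4 bottleneck 6, total now 26

Maximum flow value: 26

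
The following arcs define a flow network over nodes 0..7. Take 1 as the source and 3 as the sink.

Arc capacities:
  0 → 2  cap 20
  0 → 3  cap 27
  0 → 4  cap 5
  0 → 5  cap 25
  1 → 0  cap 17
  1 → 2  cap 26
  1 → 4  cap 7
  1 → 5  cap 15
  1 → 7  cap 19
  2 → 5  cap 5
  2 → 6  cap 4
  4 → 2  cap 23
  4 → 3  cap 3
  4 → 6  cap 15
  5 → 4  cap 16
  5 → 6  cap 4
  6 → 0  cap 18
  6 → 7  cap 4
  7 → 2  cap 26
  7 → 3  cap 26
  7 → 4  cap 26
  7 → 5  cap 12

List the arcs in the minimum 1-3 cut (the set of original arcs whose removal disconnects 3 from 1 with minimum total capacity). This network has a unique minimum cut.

augment #1: 1→0→3 push 17
augment #2: 1→4→3 push 3
augment #3: 1→7→3 push 19
augment #4: 1→2→6→0→3 push 4
augment #5: 1→4→6→0→3 push 4
augment #6: 1→5→6→0→3 push 2
augment #7: 1→5→6→7→3 push 2
augment #8: 1→5→4→6→7→3 push 2
max flow = 53; residual-reachable set from 1 gives S-side
cut edges (S→T): {(0,3), (1,7), (4,3), (6,7)} total cap 53

Min-cut arcs: {(0,3), (1,7), (4,3), (6,7)} (total capacity 53)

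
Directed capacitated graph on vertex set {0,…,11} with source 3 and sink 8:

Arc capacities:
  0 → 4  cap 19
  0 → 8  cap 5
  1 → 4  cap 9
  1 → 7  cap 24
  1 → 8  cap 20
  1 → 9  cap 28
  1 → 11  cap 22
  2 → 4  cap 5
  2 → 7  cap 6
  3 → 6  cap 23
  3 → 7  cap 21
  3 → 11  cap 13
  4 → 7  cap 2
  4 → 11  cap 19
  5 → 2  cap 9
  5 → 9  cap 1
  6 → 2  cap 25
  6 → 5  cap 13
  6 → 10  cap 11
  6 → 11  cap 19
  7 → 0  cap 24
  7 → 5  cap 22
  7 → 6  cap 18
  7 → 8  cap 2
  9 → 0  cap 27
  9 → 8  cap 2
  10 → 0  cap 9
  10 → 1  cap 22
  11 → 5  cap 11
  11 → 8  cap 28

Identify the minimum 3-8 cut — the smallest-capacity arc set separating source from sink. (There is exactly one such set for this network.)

Min-cut arcs: {(0,8), (5,9), (6,10), (7,8), (11,8)} (total capacity 47)

augment #1: 3→7→8 push 2
augment #2: 3→11→8 push 13
augment #3: 3→6→11→8 push 15
augment #4: 3→7→0→8 push 5
augment #5: 3→6→5→9→8 push 1
augment #6: 3→6→10→1→8 push 7
augment #7: 3→7→6→10→1→8 push 4
max flow = 47; residual-reachable set from 3 gives S-side
cut edges (S→T): {(0,8), (5,9), (6,10), (7,8), (11,8)} total cap 47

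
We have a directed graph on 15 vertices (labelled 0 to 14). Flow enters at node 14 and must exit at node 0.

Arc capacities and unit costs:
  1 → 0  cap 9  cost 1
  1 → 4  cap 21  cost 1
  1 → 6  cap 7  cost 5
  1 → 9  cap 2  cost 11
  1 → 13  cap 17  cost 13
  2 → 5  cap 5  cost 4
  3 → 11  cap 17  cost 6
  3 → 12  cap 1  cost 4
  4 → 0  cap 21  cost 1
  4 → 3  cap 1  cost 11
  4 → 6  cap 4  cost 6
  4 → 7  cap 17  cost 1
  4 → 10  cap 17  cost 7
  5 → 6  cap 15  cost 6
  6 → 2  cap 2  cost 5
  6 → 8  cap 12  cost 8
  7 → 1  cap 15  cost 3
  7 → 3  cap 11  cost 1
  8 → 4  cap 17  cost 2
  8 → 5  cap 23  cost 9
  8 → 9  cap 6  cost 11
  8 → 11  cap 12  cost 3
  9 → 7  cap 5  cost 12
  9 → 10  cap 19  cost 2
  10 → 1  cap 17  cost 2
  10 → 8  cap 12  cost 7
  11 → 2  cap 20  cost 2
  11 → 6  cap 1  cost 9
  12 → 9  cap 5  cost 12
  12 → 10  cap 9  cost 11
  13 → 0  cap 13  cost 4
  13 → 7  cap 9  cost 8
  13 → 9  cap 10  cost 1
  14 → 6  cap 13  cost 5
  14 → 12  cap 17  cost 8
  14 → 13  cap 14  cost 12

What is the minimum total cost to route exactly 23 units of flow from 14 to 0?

shortest-cost path #1: 14→13→0 push 13 @ unit cost 16 (adds 208)
shortest-cost path #2: 14→6→8→4→0 push 10 @ unit cost 16 (adds 160)
total cost = 368

Minimum cost for 23 units: 368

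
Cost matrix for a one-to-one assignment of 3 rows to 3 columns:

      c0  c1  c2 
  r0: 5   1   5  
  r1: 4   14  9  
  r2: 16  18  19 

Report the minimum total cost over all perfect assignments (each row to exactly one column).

optimal assignment: row0→col1 (cost 1), row1→col0 (cost 4), row2→col2 (cost 19)
total = 1 + 4 + 19 = 24

Minimum assignment cost: 24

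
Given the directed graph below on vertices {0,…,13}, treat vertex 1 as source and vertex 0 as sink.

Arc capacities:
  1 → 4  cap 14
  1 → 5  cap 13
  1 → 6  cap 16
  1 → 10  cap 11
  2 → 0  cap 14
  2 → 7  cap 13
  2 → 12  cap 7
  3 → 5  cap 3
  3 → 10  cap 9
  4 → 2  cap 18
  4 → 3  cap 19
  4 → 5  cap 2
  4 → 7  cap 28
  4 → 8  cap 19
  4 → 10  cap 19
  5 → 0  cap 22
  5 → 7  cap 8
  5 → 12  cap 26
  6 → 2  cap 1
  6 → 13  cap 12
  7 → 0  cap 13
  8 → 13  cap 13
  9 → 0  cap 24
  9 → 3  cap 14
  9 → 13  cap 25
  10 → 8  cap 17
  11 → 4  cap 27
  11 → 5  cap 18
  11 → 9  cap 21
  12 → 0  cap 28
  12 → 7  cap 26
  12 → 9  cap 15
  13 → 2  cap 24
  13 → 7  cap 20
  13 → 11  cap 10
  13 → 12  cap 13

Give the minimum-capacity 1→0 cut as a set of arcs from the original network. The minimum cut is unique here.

Min-cut arcs: {(1,4), (1,5), (1,10), (6,2), (6,13)} (total capacity 51)

augment #1: 1→5→0 push 13
augment #2: 1→4→2→0 push 14
augment #3: 1→6→2→7→0 push 1
augment #4: 1→6→13→7→0 push 12
augment #5: 1→10→8→13→12→0 push 11
max flow = 51; residual-reachable set from 1 gives S-side
cut edges (S→T): {(1,4), (1,5), (1,10), (6,2), (6,13)} total cap 51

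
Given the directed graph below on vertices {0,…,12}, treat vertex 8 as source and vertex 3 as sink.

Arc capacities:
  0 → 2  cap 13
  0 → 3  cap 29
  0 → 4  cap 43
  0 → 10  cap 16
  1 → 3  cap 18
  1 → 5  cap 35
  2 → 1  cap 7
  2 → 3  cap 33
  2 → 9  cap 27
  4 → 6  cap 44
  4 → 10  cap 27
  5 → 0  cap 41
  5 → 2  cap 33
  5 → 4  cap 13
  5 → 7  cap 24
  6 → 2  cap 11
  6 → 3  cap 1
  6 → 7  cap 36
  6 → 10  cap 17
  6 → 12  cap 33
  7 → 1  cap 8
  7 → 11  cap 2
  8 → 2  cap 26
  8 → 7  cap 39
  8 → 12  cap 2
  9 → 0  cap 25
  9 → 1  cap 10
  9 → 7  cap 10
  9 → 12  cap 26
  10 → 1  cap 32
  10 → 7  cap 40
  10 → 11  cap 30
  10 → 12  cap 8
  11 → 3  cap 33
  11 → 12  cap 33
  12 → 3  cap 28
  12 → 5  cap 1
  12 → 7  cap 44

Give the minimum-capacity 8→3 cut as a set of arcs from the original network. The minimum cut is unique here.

Min-cut arcs: {(7,1), (7,11), (8,2), (8,12)} (total capacity 38)

augment #1: 8→2→3 push 26
augment #2: 8→12→3 push 2
augment #3: 8→7→1→3 push 8
augment #4: 8→7→11→3 push 2
max flow = 38; residual-reachable set from 8 gives S-side
cut edges (S→T): {(7,1), (7,11), (8,2), (8,12)} total cap 38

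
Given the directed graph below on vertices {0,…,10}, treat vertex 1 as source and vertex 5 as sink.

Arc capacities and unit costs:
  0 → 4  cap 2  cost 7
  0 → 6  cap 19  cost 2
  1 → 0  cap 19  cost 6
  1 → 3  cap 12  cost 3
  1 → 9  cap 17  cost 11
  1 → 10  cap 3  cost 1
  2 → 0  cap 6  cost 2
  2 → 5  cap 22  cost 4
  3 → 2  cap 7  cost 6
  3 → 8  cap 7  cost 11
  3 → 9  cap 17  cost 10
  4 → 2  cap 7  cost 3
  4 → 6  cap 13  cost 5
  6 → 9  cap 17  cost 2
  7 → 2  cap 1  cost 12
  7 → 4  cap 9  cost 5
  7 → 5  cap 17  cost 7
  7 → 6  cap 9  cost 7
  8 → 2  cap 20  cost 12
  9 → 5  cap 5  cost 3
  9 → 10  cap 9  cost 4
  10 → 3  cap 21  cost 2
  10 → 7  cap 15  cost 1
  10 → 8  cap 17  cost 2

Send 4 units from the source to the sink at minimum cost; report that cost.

Minimum cost for 4 units: 40

shortest-cost path #1: 1→10→7→5 push 3 @ unit cost 9 (adds 27)
shortest-cost path #2: 1→3→2→5 push 1 @ unit cost 13 (adds 13)
total cost = 40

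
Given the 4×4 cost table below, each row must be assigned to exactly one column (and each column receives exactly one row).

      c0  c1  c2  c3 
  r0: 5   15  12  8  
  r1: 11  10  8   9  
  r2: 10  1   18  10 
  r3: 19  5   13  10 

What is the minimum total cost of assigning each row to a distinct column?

optimal assignment: row0→col0 (cost 5), row1→col2 (cost 8), row2→col1 (cost 1), row3→col3 (cost 10)
total = 5 + 8 + 1 + 10 = 24

Minimum assignment cost: 24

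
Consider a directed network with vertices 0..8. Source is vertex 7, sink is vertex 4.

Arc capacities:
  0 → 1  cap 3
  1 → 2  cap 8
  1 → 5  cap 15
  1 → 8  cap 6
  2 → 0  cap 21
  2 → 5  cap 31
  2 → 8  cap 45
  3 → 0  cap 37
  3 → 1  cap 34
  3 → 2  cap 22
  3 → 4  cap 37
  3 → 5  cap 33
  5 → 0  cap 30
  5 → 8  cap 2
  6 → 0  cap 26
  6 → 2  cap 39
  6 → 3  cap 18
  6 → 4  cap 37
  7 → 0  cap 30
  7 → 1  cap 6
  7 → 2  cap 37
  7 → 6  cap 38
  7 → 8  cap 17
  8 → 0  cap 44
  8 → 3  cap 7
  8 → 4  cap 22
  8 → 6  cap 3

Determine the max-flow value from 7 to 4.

augment #1: 7→6→4 bottleneck 37, total now 37
augment #2: 7→8→4 bottleneck 17, total now 54
augment #3: 7→1→8→4 bottleneck 5, total now 59
augment #4: 7→6→3→4 bottleneck 1, total now 60
augment #5: 7→1→8→3→4 bottleneck 1, total now 61
augment #6: 7→2→8→3→4 bottleneck 6, total now 67
augment #7: 7→2→8→6→3→4 bottleneck 3, total now 70

Maximum flow value: 70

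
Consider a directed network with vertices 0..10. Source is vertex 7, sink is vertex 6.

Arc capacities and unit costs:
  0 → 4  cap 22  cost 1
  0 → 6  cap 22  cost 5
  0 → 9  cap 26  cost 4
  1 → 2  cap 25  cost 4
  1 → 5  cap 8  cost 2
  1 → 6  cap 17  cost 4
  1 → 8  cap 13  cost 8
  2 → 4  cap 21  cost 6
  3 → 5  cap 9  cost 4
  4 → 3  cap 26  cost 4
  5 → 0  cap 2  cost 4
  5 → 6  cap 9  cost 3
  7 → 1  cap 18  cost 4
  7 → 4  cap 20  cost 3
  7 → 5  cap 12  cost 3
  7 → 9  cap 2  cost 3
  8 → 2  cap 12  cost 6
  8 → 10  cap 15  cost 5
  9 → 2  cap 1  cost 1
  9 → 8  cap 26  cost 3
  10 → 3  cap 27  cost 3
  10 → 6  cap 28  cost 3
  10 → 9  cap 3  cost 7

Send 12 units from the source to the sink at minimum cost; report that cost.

shortest-cost path #1: 7→5→6 push 9 @ unit cost 6 (adds 54)
shortest-cost path #2: 7→1→6 push 3 @ unit cost 8 (adds 24)
total cost = 78

Minimum cost for 12 units: 78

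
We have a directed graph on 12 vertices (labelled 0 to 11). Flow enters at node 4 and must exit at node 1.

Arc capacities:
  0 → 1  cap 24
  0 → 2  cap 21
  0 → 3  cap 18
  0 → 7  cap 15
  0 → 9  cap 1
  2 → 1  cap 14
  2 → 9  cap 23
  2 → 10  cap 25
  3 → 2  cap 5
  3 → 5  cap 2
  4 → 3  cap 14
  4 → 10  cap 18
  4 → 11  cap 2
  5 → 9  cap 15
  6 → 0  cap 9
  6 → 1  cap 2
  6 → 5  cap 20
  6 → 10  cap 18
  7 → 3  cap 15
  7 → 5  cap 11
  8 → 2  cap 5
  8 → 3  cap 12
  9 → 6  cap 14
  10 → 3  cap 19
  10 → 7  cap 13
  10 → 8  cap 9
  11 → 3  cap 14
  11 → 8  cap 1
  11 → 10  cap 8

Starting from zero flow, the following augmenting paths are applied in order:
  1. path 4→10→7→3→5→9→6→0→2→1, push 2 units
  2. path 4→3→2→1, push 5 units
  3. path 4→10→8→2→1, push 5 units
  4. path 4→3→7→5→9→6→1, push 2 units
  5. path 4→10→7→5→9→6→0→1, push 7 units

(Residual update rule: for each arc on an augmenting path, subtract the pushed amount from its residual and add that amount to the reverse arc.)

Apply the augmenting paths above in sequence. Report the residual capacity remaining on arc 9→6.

Residual capacity of (9,6): 3

after path 1 (4→10→7→3→5→9→6→0→2→1, push 2): res(9,6)=12
after path 2 (4→3→2→1, push 5): res(9,6)=12
after path 3 (4→10→8→2→1, push 5): res(9,6)=12
after path 4 (4→3→7→5→9→6→1, push 2): res(9,6)=10
after path 5 (4→10→7→5→9→6→0→1, push 7): res(9,6)=3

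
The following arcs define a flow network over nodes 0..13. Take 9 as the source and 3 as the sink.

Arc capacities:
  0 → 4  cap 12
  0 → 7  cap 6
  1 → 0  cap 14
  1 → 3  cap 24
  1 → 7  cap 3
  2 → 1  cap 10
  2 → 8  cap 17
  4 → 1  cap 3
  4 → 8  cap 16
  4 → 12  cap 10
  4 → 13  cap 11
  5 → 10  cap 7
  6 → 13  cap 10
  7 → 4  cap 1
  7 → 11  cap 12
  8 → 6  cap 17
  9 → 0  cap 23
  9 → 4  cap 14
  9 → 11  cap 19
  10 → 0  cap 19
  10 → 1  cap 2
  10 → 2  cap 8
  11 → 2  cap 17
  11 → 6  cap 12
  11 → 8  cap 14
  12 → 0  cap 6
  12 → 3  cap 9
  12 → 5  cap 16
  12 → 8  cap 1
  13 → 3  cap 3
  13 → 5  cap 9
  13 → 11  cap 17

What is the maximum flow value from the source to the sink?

augment #1: 9→4→1→3 bottleneck 3, total now 3
augment #2: 9→4→12→3 bottleneck 9, total now 12
augment #3: 9→4→13→3 bottleneck 2, total now 14
augment #4: 9→0→4→13→3 bottleneck 1, total now 15
augment #5: 9→11→2→1→3 bottleneck 10, total now 25
augment #6: 9→0→4→12→5→10→1→3 bottleneck 1, total now 26
augment #7: 9→0→4→13→5→10→1→3 bottleneck 1, total now 27

Maximum flow value: 27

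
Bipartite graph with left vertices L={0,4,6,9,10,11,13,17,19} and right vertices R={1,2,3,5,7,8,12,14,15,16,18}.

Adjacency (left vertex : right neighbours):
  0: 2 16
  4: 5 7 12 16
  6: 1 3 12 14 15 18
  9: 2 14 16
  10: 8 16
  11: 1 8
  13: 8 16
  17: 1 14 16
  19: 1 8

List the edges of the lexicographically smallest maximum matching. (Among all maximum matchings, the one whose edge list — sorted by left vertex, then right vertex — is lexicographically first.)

|M| = 7 (so the lex-smallest maximum matching has 7 edges)
process left vertices in ascending order; for each, take the smallest-labelled available neighbour that still permits 7 edges overall, or leave it unmatched if none does
lex-smallest matching: {0-2, 4-5, 6-3, 9-14, 10-8, 11-1, 13-16}

Lex-smallest maximum matching: {(0,2), (4,5), (6,3), (9,14), (10,8), (11,1), (13,16)}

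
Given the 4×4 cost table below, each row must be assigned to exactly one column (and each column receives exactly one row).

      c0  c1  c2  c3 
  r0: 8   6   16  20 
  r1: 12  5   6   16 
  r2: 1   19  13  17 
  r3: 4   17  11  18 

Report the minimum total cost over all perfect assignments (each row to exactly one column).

optimal assignment: row0→col1 (cost 6), row1→col2 (cost 6), row2→col0 (cost 1), row3→col3 (cost 18)
total = 6 + 6 + 1 + 18 = 31

Minimum assignment cost: 31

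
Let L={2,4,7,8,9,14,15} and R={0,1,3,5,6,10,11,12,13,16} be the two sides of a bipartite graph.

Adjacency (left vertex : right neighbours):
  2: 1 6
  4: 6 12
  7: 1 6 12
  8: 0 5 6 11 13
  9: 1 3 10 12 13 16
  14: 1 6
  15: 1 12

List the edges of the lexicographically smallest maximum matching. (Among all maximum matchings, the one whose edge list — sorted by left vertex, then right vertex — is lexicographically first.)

Lex-smallest maximum matching: {(2,1), (4,6), (7,12), (8,0), (9,3)}

|M| = 5 (so the lex-smallest maximum matching has 5 edges)
process left vertices in ascending order; for each, take the smallest-labelled available neighbour that still permits 5 edges overall, or leave it unmatched if none does
lex-smallest matching: {2-1, 4-6, 7-12, 8-0, 9-3}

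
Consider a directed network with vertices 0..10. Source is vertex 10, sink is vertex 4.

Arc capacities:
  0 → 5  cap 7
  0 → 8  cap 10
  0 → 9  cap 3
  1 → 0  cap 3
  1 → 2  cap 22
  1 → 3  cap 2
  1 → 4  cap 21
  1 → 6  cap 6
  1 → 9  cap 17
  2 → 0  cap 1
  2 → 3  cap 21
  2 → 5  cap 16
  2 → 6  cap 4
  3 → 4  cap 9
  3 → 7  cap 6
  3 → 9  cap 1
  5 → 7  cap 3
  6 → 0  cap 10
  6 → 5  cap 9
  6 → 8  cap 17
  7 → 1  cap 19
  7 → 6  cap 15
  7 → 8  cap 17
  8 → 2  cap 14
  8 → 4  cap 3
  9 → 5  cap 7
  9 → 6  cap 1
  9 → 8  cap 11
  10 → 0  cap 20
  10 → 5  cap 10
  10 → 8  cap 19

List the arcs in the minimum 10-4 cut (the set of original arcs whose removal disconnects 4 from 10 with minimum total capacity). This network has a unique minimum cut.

augment #1: 10→8→4 push 3
augment #2: 10→5→7→1→4 push 3
augment #3: 10→8→2→3→4 push 9
augment #4: 10→8→2→3→7→1→4 push 5
max flow = 20; residual-reachable set from 10 gives S-side
cut edges (S→T): {(5,7), (8,2), (8,4)} total cap 20

Min-cut arcs: {(5,7), (8,2), (8,4)} (total capacity 20)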